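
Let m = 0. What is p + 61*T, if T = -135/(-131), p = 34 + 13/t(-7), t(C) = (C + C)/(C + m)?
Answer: 27081/262 ≈ 103.36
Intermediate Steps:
t(C) = 2 (t(C) = (C + C)/(C + 0) = (2*C)/C = 2)
p = 81/2 (p = 34 + 13/2 = 81/2 ≈ 40.500)
T = 135/131 (T = -135*(-1/131) = 135/131 ≈ 1.0305)
p + 61*T = 81/2 + 61*(135/131) = 81/2 + 8235/131 = 27081/262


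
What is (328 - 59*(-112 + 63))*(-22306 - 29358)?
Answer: -166306416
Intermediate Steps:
(328 - 59*(-112 + 63))*(-22306 - 29358) = (328 - 59*(-49))*(-51664) = (328 + 2891)*(-51664) = 3219*(-51664) = -166306416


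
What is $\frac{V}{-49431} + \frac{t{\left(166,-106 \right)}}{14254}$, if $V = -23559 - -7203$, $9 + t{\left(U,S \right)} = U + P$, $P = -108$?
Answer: $\frac{78520181}{234863158} \approx 0.33432$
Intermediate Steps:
$t{\left(U,S \right)} = -117 + U$ ($t{\left(U,S \right)} = -9 + \left(U - 108\right) = -9 + \left(-108 + U\right) = -117 + U$)
$V = -16356$ ($V = -23559 + 7203 = -16356$)
$\frac{V}{-49431} + \frac{t{\left(166,-106 \right)}}{14254} = - \frac{16356}{-49431} + \frac{-117 + 166}{14254} = \left(-16356\right) \left(- \frac{1}{49431}\right) + 49 \cdot \frac{1}{14254} = \frac{5452}{16477} + \frac{49}{14254} = \frac{78520181}{234863158}$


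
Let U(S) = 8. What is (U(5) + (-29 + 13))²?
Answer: 64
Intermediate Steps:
(U(5) + (-29 + 13))² = (8 + (-29 + 13))² = (8 - 16)² = (-8)² = 64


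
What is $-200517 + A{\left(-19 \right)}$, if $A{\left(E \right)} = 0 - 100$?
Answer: $-200617$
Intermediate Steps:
$A{\left(E \right)} = -100$ ($A{\left(E \right)} = 0 - 100 = -100$)
$-200517 + A{\left(-19 \right)} = -200517 - 100 = -200617$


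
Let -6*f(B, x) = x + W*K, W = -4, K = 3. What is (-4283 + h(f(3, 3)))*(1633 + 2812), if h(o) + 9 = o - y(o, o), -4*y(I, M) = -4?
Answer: -38151435/2 ≈ -1.9076e+7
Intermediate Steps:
y(I, M) = 1 (y(I, M) = -¼*(-4) = 1)
f(B, x) = 2 - x/6 (f(B, x) = -(x - 4*3)/6 = -(x - 12)/6 = -(-12 + x)/6 = 2 - x/6)
h(o) = -10 + o (h(o) = -9 + (o - 1*1) = -9 + (o - 1) = -9 + (-1 + o) = -10 + o)
(-4283 + h(f(3, 3)))*(1633 + 2812) = (-4283 + (-10 + (2 - ⅙*3)))*(1633 + 2812) = (-4283 + (-10 + (2 - ½)))*4445 = (-4283 + (-10 + 3/2))*4445 = (-4283 - 17/2)*4445 = -8583/2*4445 = -38151435/2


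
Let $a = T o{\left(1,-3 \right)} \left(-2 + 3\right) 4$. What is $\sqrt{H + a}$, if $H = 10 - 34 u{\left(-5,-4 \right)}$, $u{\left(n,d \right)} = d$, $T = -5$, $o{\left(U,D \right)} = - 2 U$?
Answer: $\sqrt{186} \approx 13.638$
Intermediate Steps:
$a = 40$ ($a = - 5 \left(-2\right) 1 \left(-2 + 3\right) 4 = - 5 \left(\left(-2\right) 1\right) 4 = \left(-5\right) \left(-2\right) 4 = 10 \cdot 4 = 40$)
$H = 146$ ($H = 10 - -136 = 10 + 136 = 146$)
$\sqrt{H + a} = \sqrt{146 + 40} = \sqrt{186}$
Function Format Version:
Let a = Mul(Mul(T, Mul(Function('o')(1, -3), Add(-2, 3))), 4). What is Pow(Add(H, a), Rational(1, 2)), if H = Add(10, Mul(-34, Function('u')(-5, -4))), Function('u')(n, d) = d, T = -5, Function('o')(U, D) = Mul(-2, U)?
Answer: Pow(186, Rational(1, 2)) ≈ 13.638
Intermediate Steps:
a = 40 (a = Mul(Mul(-5, Mul(Mul(-2, 1), Add(-2, 3))), 4) = Mul(Mul(-5, Mul(-2, 1)), 4) = Mul(Mul(-5, -2), 4) = Mul(10, 4) = 40)
H = 146 (H = Add(10, Mul(-34, -4)) = Add(10, 136) = 146)
Pow(Add(H, a), Rational(1, 2)) = Pow(Add(146, 40), Rational(1, 2)) = Pow(186, Rational(1, 2))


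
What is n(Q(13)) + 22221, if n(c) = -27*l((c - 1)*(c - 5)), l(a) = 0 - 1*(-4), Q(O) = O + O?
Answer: 22113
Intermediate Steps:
Q(O) = 2*O
l(a) = 4 (l(a) = 0 + 4 = 4)
n(c) = -108 (n(c) = -27*4 = -108)
n(Q(13)) + 22221 = -108 + 22221 = 22113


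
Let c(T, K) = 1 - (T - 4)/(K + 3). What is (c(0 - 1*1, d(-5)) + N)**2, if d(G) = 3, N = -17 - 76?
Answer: 299209/36 ≈ 8311.4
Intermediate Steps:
N = -93
c(T, K) = 1 - (-4 + T)/(3 + K)
(c(0 - 1*1, d(-5)) + N)**2 = ((7 + 3 - (0 - 1*1))/(3 + 3) - 93)**2 = ((7 + 3 - (0 - 1))/6 - 93)**2 = ((7 + 3 - 1*(-1))/6 - 93)**2 = ((7 + 3 + 1)/6 - 93)**2 = ((1/6)*11 - 93)**2 = (11/6 - 93)**2 = (-547/6)**2 = 299209/36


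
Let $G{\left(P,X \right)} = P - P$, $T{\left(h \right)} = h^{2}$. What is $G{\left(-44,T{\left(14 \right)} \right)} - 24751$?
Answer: $-24751$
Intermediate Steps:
$G{\left(P,X \right)} = 0$
$G{\left(-44,T{\left(14 \right)} \right)} - 24751 = 0 - 24751 = -24751$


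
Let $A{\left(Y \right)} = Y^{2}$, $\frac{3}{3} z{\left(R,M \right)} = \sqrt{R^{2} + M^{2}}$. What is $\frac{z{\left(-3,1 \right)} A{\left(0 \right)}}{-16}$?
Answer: $0$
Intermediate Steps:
$z{\left(R,M \right)} = \sqrt{M^{2} + R^{2}}$ ($z{\left(R,M \right)} = \sqrt{R^{2} + M^{2}} = \sqrt{M^{2} + R^{2}}$)
$\frac{z{\left(-3,1 \right)} A{\left(0 \right)}}{-16} = \frac{\sqrt{1^{2} + \left(-3\right)^{2}} \cdot 0^{2}}{-16} = \sqrt{1 + 9} \cdot 0 \left(- \frac{1}{16}\right) = \sqrt{10} \cdot 0 \left(- \frac{1}{16}\right) = 0 \left(- \frac{1}{16}\right) = 0$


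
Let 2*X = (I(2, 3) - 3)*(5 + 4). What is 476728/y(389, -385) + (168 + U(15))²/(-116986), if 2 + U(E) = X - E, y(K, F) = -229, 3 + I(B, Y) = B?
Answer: -55774552589/26789794 ≈ -2081.9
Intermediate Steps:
I(B, Y) = -3 + B
X = -18 (X = (((-3 + 2) - 3)*(5 + 4))/2 = ((-1 - 3)*9)/2 = (-4*9)/2 = (½)*(-36) = -18)
U(E) = -20 - E (U(E) = -2 + (-18 - E) = -20 - E)
476728/y(389, -385) + (168 + U(15))²/(-116986) = 476728/(-229) + (168 + (-20 - 1*15))²/(-116986) = 476728*(-1/229) + (168 + (-20 - 15))²*(-1/116986) = -476728/229 + (168 - 35)²*(-1/116986) = -476728/229 + 133²*(-1/116986) = -476728/229 + 17689*(-1/116986) = -476728/229 - 17689/116986 = -55774552589/26789794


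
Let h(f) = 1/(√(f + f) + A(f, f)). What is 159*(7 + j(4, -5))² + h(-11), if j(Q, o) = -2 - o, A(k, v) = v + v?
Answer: 365699/23 - I*√22/506 ≈ 15900.0 - 0.0092696*I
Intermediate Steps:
A(k, v) = 2*v
h(f) = 1/(2*f + √2*√f) (h(f) = 1/(√(f + f) + 2*f) = 1/(√(2*f) + 2*f) = 1/(√2*√f + 2*f) = 1/(2*f + √2*√f))
159*(7 + j(4, -5))² + h(-11) = 159*(7 + (-2 - 1*(-5)))² + 1/(2*(-11) + √2*√(-11)) = 159*(7 + (-2 + 5))² + 1/(-22 + √2*(I*√11)) = 159*(7 + 3)² + 1/(-22 + I*√22) = 159*10² + 1/(-22 + I*√22) = 159*100 + 1/(-22 + I*√22) = 15900 + 1/(-22 + I*√22)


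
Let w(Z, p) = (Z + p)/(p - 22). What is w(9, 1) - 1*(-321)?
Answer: 6731/21 ≈ 320.52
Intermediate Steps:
w(Z, p) = (Z + p)/(-22 + p)
w(9, 1) - 1*(-321) = (9 + 1)/(-22 + 1) - 1*(-321) = 10/(-21) + 321 = -1/21*10 + 321 = -10/21 + 321 = 6731/21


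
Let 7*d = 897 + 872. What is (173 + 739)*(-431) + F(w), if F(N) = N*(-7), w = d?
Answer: -394841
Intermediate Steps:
d = 1769/7 (d = (897 + 872)/7 = (1/7)*1769 = 1769/7 ≈ 252.71)
w = 1769/7 ≈ 252.71
F(N) = -7*N
(173 + 739)*(-431) + F(w) = (173 + 739)*(-431) - 7*1769/7 = 912*(-431) - 1769 = -393072 - 1769 = -394841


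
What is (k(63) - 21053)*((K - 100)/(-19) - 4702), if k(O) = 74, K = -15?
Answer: 1871809317/19 ≈ 9.8516e+7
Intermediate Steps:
(k(63) - 21053)*((K - 100)/(-19) - 4702) = (74 - 21053)*((-15 - 100)/(-19) - 4702) = -20979*(-115*(-1/19) - 4702) = -20979*(115/19 - 4702) = -20979*(-89223/19) = 1871809317/19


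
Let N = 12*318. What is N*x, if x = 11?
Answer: 41976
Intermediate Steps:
N = 3816
N*x = 3816*11 = 41976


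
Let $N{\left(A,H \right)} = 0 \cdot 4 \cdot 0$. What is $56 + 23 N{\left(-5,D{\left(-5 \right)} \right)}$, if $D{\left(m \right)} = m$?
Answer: $56$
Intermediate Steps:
$N{\left(A,H \right)} = 0$ ($N{\left(A,H \right)} = 0 \cdot 0 = 0$)
$56 + 23 N{\left(-5,D{\left(-5 \right)} \right)} = 56 + 23 \cdot 0 = 56 + 0 = 56$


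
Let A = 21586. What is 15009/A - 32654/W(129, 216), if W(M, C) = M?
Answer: -16347281/64758 ≈ -252.44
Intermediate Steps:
15009/A - 32654/W(129, 216) = 15009/21586 - 32654/129 = -16347281/64758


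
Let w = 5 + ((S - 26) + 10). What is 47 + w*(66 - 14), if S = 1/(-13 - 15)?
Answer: -3688/7 ≈ -526.86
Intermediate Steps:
S = -1/28 (S = 1/(-28) = -1/28 ≈ -0.035714)
w = -309/28 (w = 5 + ((-1/28 - 26) + 10) = 5 + (-729/28 + 10) = 5 - 449/28 = -309/28 ≈ -11.036)
47 + w*(66 - 14) = 47 - 309*(66 - 14)/28 = 47 - 309/28*52 = 47 - 4017/7 = -3688/7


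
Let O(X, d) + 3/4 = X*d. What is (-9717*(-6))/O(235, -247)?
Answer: -5688/5663 ≈ -1.0044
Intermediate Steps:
O(X, d) = -¾ + X*d
(-9717*(-6))/O(235, -247) = (-9717*(-6))/(-¾ + 235*(-247)) = 58302/(-¾ - 58045) = 58302/(-232183/4) = 58302*(-4/232183) = -5688/5663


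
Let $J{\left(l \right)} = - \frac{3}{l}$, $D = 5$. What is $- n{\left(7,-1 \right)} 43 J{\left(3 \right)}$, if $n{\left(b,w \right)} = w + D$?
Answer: $172$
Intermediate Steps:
$n{\left(b,w \right)} = 5 + w$ ($n{\left(b,w \right)} = w + 5 = 5 + w$)
$- n{\left(7,-1 \right)} 43 J{\left(3 \right)} = - (5 - 1) 43 \left(- \frac{3}{3}\right) = \left(-1\right) 4 \cdot 43 \left(\left(-3\right) \frac{1}{3}\right) = \left(-4\right) 43 \left(-1\right) = \left(-172\right) \left(-1\right) = 172$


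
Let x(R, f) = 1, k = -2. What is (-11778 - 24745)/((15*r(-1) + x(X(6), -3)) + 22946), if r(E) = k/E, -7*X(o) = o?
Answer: -36523/22977 ≈ -1.5895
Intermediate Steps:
X(o) = -o/7
r(E) = -2/E
(-11778 - 24745)/((15*r(-1) + x(X(6), -3)) + 22946) = (-11778 - 24745)/((15*(-2/(-1)) + 1) + 22946) = -36523/((15*(-2*(-1)) + 1) + 22946) = -36523/((15*2 + 1) + 22946) = -36523/((30 + 1) + 22946) = -36523/(31 + 22946) = -36523/22977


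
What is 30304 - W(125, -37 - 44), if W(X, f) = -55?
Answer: 30359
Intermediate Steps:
30304 - W(125, -37 - 44) = 30304 - 1*(-55) = 30304 + 55 = 30359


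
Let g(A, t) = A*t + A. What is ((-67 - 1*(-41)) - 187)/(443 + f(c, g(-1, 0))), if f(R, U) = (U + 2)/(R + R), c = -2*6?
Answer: -5112/10631 ≈ -0.48086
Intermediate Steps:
g(A, t) = A + A*t
c = -12
f(R, U) = (2 + U)/(2*R) (f(R, U) = (2 + U)/((2*R)) = (2 + U)*(1/(2*R)) = (2 + U)/(2*R))
((-67 - 1*(-41)) - 187)/(443 + f(c, g(-1, 0))) = ((-67 - 1*(-41)) - 187)/(443 + (1/2)*(2 - (1 + 0))/(-12)) = ((-67 + 41) - 187)/(443 + (1/2)*(-1/12)*(2 - 1*1)) = (-26 - 187)/(443 + (1/2)*(-1/12)*(2 - 1)) = -213/(443 + (1/2)*(-1/12)*1) = -213/(443 - 1/24) = -213/10631/24 = -213*24/10631 = -5112/10631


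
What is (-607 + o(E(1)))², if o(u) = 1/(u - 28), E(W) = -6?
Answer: 425968321/1156 ≈ 3.6848e+5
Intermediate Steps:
o(u) = 1/(-28 + u)
(-607 + o(E(1)))² = (-607 + 1/(-28 - 6))² = (-607 + 1/(-34))² = (-607 - 1/34)² = (-20639/34)² = 425968321/1156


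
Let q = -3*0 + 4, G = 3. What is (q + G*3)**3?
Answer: 2197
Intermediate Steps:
q = 4 (q = 0 + 4 = 4)
(q + G*3)**3 = (4 + 3*3)**3 = (4 + 9)**3 = 13**3 = 2197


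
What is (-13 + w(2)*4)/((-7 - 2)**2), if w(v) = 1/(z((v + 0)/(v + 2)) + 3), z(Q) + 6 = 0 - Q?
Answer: -11/63 ≈ -0.17460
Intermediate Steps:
z(Q) = -6 - Q (z(Q) = -6 + (0 - Q) = -6 - Q)
w(v) = 1/(-3 - v/(2 + v)) (w(v) = 1/((-6 - (v + 0)/(v + 2)) + 3) = 1/((-6 - v/(2 + v)) + 3) = 1/(-3 - v/(2 + v)))
(-13 + w(2)*4)/((-7 - 2)**2) = (-13 + ((-2 - 1*2)/(2*(3 + 2*2)))*4)/((-7 - 2)**2) = (-13 + ((-2 - 2)/(2*(3 + 4)))*4)/((-9)**2) = (-13 + ((1/2)*(-4)/7)*4)/81 = (-13 + ((1/2)*(1/7)*(-4))*4)*(1/81) = (-13 - 2/7*4)*(1/81) = (-13 - 8/7)*(1/81) = -99/7*1/81 = -11/63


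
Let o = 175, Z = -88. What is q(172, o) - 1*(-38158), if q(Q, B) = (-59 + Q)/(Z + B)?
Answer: 3319859/87 ≈ 38159.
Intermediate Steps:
q(Q, B) = (-59 + Q)/(-88 + B)
q(172, o) - 1*(-38158) = (-59 + 172)/(-88 + 175) - 1*(-38158) = 113/87 + 38158 = 3319859/87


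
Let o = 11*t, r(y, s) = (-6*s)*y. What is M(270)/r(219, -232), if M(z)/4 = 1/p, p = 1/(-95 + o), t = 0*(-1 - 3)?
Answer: -95/76212 ≈ -0.0012465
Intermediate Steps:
t = 0 (t = 0*(-4) = 0)
r(y, s) = -6*s*y
o = 0 (o = 11*0 = 0)
p = -1/95 (p = 1/(-95 + 0) = 1/(-95) = -1/95 ≈ -0.010526)
M(z) = -380 (M(z) = 4/(-1/95) = 4*(-95) = -380)
M(270)/r(219, -232) = -380/((-6*(-232)*219)) = -380/304848 = -380*1/304848 = -95/76212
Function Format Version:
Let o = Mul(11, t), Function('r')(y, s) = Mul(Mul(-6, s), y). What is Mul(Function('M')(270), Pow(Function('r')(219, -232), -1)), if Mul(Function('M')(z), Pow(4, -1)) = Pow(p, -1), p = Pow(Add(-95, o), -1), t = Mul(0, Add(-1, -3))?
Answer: Rational(-95, 76212) ≈ -0.0012465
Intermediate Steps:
t = 0 (t = Mul(0, -4) = 0)
Function('r')(y, s) = Mul(-6, s, y)
o = 0 (o = Mul(11, 0) = 0)
p = Rational(-1, 95) (p = Pow(Add(-95, 0), -1) = Pow(-95, -1) = Rational(-1, 95) ≈ -0.010526)
Function('M')(z) = -380 (Function('M')(z) = Mul(4, Pow(Rational(-1, 95), -1)) = Mul(4, -95) = -380)
Mul(Function('M')(270), Pow(Function('r')(219, -232), -1)) = Mul(-380, Pow(Mul(-6, -232, 219), -1)) = Mul(-380, Pow(304848, -1)) = Mul(-380, Rational(1, 304848)) = Rational(-95, 76212)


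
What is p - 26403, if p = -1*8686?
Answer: -35089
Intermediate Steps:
p = -8686
p - 26403 = -8686 - 26403 = -35089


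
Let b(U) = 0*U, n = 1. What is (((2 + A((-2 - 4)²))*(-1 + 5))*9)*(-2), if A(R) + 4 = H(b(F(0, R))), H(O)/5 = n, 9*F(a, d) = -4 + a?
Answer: -216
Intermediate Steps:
F(a, d) = -4/9 + a/9 (F(a, d) = (-4 + a)/9 = -4/9 + a/9)
b(U) = 0
H(O) = 5 (H(O) = 5*1 = 5)
A(R) = 1 (A(R) = -4 + 5 = 1)
(((2 + A((-2 - 4)²))*(-1 + 5))*9)*(-2) = (((2 + 1)*(-1 + 5))*9)*(-2) = ((3*4)*9)*(-2) = (12*9)*(-2) = 108*(-2) = -216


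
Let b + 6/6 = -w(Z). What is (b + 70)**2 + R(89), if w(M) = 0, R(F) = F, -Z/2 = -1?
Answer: 4850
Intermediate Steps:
Z = 2 (Z = -2*(-1) = 2)
b = -1 (b = -1 - 1*0 = -1 + 0 = -1)
(b + 70)**2 + R(89) = (-1 + 70)**2 + 89 = 69**2 + 89 = 4761 + 89 = 4850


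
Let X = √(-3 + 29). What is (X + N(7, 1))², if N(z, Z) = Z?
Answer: (1 + √26)² ≈ 37.198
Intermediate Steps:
X = √26 ≈ 5.0990
(X + N(7, 1))² = (√26 + 1)² = (1 + √26)²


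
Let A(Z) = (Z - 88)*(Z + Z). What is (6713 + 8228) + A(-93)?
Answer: 48607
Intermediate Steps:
A(Z) = 2*Z*(-88 + Z) (A(Z) = (-88 + Z)*(2*Z) = 2*Z*(-88 + Z))
(6713 + 8228) + A(-93) = (6713 + 8228) + 2*(-93)*(-88 - 93) = 14941 + 2*(-93)*(-181) = 14941 + 33666 = 48607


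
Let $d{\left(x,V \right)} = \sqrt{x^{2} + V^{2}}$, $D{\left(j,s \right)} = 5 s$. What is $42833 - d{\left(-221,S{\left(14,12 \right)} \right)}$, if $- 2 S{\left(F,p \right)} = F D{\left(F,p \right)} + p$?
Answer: $42833 - \sqrt{230317} \approx 42353.0$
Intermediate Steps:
$S{\left(F,p \right)} = - \frac{p}{2} - \frac{5 F p}{2}$ ($S{\left(F,p \right)} = - \frac{F 5 p + p}{2} = - \frac{5 F p + p}{2} = - \frac{p + 5 F p}{2} = - \frac{p}{2} - \frac{5 F p}{2}$)
$d{\left(x,V \right)} = \sqrt{V^{2} + x^{2}}$
$42833 - d{\left(-221,S{\left(14,12 \right)} \right)} = 42833 - \sqrt{\left(\frac{1}{2} \cdot 12 \left(-1 - 70\right)\right)^{2} + \left(-221\right)^{2}} = 42833 - \sqrt{\left(\frac{1}{2} \cdot 12 \left(-1 - 70\right)\right)^{2} + 48841} = 42833 - \sqrt{\left(\frac{1}{2} \cdot 12 \left(-71\right)\right)^{2} + 48841} = 42833 - \sqrt{\left(-426\right)^{2} + 48841} = 42833 - \sqrt{181476 + 48841} = 42833 - \sqrt{230317}$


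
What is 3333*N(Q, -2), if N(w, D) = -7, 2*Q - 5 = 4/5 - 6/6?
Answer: -23331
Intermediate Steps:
Q = 12/5 (Q = 5/2 + (4/5 - 6/6)/2 = 5/2 + (4*(⅕) - 6*⅙)/2 = 5/2 + (⅘ - 1)/2 = 5/2 + (½)*(-⅕) = 5/2 - ⅒ = 12/5 ≈ 2.4000)
3333*N(Q, -2) = 3333*(-7) = -23331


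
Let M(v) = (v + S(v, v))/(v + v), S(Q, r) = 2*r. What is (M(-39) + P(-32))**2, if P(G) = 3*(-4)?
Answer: 441/4 ≈ 110.25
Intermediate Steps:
P(G) = -12
M(v) = 3/2 (M(v) = (v + 2*v)/(v + v) = (3*v)/((2*v)) = (3*v)*(1/(2*v)) = 3/2)
(M(-39) + P(-32))**2 = (3/2 - 12)**2 = (-21/2)**2 = 441/4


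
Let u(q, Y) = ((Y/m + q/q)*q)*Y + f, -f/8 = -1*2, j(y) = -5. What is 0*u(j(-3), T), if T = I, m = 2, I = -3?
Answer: 0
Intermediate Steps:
f = 16 (f = -(-8)*2 = -8*(-2) = 16)
T = -3
u(q, Y) = 16 + Y*q*(1 + Y/2) (u(q, Y) = ((Y/2 + q/q)*q)*Y + 16 = ((Y*(½) + 1)*q)*Y + 16 = ((Y/2 + 1)*q)*Y + 16 = ((1 + Y/2)*q)*Y + 16 = (q*(1 + Y/2))*Y + 16 = Y*q*(1 + Y/2) + 16 = 16 + Y*q*(1 + Y/2))
0*u(j(-3), T) = 0*(16 - 3*(-5) + (½)*(-5)*(-3)²) = 0*(16 + 15 + (½)*(-5)*9) = 0*(16 + 15 - 45/2) = 0*(17/2) = 0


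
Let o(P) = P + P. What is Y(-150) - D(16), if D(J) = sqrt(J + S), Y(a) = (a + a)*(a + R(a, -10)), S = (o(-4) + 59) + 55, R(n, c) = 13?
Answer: 41100 - sqrt(122) ≈ 41089.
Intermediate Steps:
o(P) = 2*P
S = 106 (S = (2*(-4) + 59) + 55 = (-8 + 59) + 55 = 51 + 55 = 106)
Y(a) = 2*a*(13 + a) (Y(a) = (a + a)*(a + 13) = (2*a)*(13 + a) = 2*a*(13 + a))
D(J) = sqrt(106 + J) (D(J) = sqrt(J + 106) = sqrt(106 + J))
Y(-150) - D(16) = 2*(-150)*(13 - 150) - sqrt(106 + 16) = 2*(-150)*(-137) - sqrt(122) = 41100 - sqrt(122)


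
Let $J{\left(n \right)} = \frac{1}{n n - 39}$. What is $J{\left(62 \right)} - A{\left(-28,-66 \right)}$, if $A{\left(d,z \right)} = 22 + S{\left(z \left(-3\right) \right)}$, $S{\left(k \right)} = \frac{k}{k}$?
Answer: $- \frac{87514}{3805} \approx -23.0$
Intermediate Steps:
$S{\left(k \right)} = 1$
$J{\left(n \right)} = \frac{1}{-39 + n^{2}}$ ($J{\left(n \right)} = \frac{1}{n^{2} - 39} = \frac{1}{-39 + n^{2}}$)
$A{\left(d,z \right)} = 23$ ($A{\left(d,z \right)} = 22 + 1 = 23$)
$J{\left(62 \right)} - A{\left(-28,-66 \right)} = \frac{1}{-39 + 62^{2}} - 23 = \frac{1}{-39 + 3844} - 23 = \frac{1}{3805} - 23 = - \frac{87514}{3805}$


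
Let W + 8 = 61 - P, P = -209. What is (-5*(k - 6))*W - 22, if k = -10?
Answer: 20938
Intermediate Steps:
W = 262 (W = -8 + (61 - 1*(-209)) = -8 + (61 + 209) = -8 + 270 = 262)
(-5*(k - 6))*W - 22 = -5*(-10 - 6)*262 - 22 = -5*(-16)*262 - 22 = 80*262 - 22 = 20960 - 22 = 20938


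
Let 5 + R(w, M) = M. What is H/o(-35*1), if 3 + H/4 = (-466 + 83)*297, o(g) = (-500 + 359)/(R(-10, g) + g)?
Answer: -11375400/47 ≈ -2.4203e+5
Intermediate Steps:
R(w, M) = -5 + M
o(g) = -141/(-5 + 2*g) (o(g) = (-500 + 359)/((-5 + g) + g) = -141/(-5 + 2*g))
H = -455016 (H = -12 + 4*((-466 + 83)*297) = -12 + 4*(-383*297) = -12 + 4*(-113751) = -12 - 455004 = -455016)
H/o(-35*1) = -455016/((-141/(-5 + 2*(-35*1)))) = -455016/((-141/(-5 + 2*(-35)))) = -455016/((-141/(-5 - 70))) = -455016/((-141/(-75))) = -455016/((-141*(-1/75))) = -455016/47/25 = -455016*25/47 = -11375400/47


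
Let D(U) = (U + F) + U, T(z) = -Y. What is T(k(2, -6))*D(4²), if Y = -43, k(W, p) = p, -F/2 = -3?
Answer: 1634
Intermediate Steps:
F = 6 (F = -2*(-3) = 6)
T(z) = 43 (T(z) = -1*(-43) = 43)
D(U) = 6 + 2*U (D(U) = (U + 6) + U = (6 + U) + U = 6 + 2*U)
T(k(2, -6))*D(4²) = 43*(6 + 2*4²) = 43*(6 + 2*16) = 43*(6 + 32) = 43*38 = 1634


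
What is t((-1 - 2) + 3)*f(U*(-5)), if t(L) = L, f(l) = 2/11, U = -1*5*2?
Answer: 0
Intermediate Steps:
U = -10 (U = -5*2 = -10)
f(l) = 2/11 (f(l) = 2*(1/11) = 2/11)
t((-1 - 2) + 3)*f(U*(-5)) = ((-1 - 2) + 3)*(2/11) = (-3 + 3)*(2/11) = 0*(2/11) = 0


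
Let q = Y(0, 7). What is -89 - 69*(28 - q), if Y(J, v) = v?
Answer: -1538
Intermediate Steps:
q = 7
-89 - 69*(28 - q) = -89 - 69*(28 - 1*7) = -89 - 69*(28 - 7) = -89 - 69*21 = -89 - 1449 = -1538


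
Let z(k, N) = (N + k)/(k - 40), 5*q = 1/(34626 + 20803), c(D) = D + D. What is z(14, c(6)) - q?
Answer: -277146/277145 ≈ -1.0000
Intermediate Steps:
c(D) = 2*D
q = 1/277145 (q = 1/(5*(34626 + 20803)) = (⅕)/55429 = (⅕)*(1/55429) = 1/277145 ≈ 3.6082e-6)
z(k, N) = (N + k)/(-40 + k)
z(14, c(6)) - q = (2*6 + 14)/(-40 + 14) - 1*1/277145 = (12 + 14)/(-26) - 1/277145 = -1/26*26 - 1/277145 = -1 - 1/277145 = -277146/277145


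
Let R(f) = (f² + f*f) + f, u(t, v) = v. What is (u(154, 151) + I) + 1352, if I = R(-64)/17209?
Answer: 25873255/17209 ≈ 1503.5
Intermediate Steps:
R(f) = f + 2*f² (R(f) = (f² + f²) + f = 2*f² + f = f + 2*f²)
I = 8128/17209 (I = -64*(1 + 2*(-64))/17209 = -64*(1 - 128)*(1/17209) = -64*(-127)*(1/17209) = 8128*(1/17209) = 8128/17209 ≈ 0.47231)
(u(154, 151) + I) + 1352 = (151 + 8128/17209) + 1352 = 2606687/17209 + 1352 = 25873255/17209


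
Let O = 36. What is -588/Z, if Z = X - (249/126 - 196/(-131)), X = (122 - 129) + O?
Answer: -3235176/140453 ≈ -23.034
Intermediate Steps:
X = 29 (X = (122 - 129) + 36 = -7 + 36 = 29)
Z = 140453/5502 (Z = 29 - (249/126 - 196/(-131)) = 29 - (249*(1/126) - 196*(-1/131)) = 29 - (83/42 + 196/131) = 29 - 1*19105/5502 = 29 - 19105/5502 = 140453/5502 ≈ 25.528)
-588/Z = -588/140453/5502 = -588*5502/140453 = -3235176/140453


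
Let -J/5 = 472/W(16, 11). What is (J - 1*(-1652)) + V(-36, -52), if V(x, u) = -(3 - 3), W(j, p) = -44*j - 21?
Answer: 240012/145 ≈ 1655.3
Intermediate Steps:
W(j, p) = -21 - 44*j
J = 472/145 (J = -2360/(-21 - 44*16) = -2360/(-21 - 704) = -2360/(-725) = -2360*(-1)/725 = -5*(-472/725) = 472/145 ≈ 3.2552)
V(x, u) = 0 (V(x, u) = -1*0 = 0)
(J - 1*(-1652)) + V(-36, -52) = (472/145 - 1*(-1652)) + 0 = (472/145 + 1652) + 0 = 240012/145 + 0 = 240012/145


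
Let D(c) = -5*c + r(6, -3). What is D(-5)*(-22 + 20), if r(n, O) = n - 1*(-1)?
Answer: -64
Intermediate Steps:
r(n, O) = 1 + n (r(n, O) = n + 1 = 1 + n)
D(c) = 7 - 5*c (D(c) = -5*c + (1 + 6) = -5*c + 7 = 7 - 5*c)
D(-5)*(-22 + 20) = (7 - 5*(-5))*(-22 + 20) = (7 + 25)*(-2) = 32*(-2) = -64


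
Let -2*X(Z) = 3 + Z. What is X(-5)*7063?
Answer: 7063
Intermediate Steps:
X(Z) = -3/2 - Z/2 (X(Z) = -(3 + Z)/2 = -3/2 - Z/2)
X(-5)*7063 = (-3/2 - ½*(-5))*7063 = (-3/2 + 5/2)*7063 = 1*7063 = 7063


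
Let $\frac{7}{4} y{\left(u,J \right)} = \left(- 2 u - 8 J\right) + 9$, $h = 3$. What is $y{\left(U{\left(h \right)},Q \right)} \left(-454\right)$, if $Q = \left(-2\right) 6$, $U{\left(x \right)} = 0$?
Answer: $-27240$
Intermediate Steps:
$Q = -12$
$y{\left(u,J \right)} = \frac{36}{7} - \frac{32 J}{7} - \frac{8 u}{7}$ ($y{\left(u,J \right)} = \frac{4 \left(\left(- 2 u - 8 J\right) + 9\right)}{7} = \frac{4 \left(\left(- 8 J - 2 u\right) + 9\right)}{7} = \frac{4 \left(9 - 8 J - 2 u\right)}{7} = \frac{36}{7} - \frac{32 J}{7} - \frac{8 u}{7}$)
$y{\left(U{\left(h \right)},Q \right)} \left(-454\right) = \left(\frac{36}{7} - - \frac{384}{7} - 0\right) \left(-454\right) = \left(\frac{36}{7} + \frac{384}{7} + 0\right) \left(-454\right) = 60 \left(-454\right) = -27240$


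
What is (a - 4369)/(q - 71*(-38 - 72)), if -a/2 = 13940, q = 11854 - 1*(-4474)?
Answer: -32249/24138 ≈ -1.3360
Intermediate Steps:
q = 16328 (q = 11854 + 4474 = 16328)
a = -27880 (a = -2*13940 = -27880)
(a - 4369)/(q - 71*(-38 - 72)) = (-27880 - 4369)/(16328 - 71*(-38 - 72)) = -32249/(16328 - 71*(-110)) = -32249/(16328 + 7810) = -32249/24138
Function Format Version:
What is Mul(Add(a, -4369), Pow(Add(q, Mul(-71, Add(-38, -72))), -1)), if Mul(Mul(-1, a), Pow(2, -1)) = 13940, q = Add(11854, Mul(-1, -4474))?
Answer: Rational(-32249, 24138) ≈ -1.3360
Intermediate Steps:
q = 16328 (q = Add(11854, 4474) = 16328)
a = -27880 (a = Mul(-2, 13940) = -27880)
Mul(Add(a, -4369), Pow(Add(q, Mul(-71, Add(-38, -72))), -1)) = Mul(Add(-27880, -4369), Pow(Add(16328, Mul(-71, Add(-38, -72))), -1)) = Mul(-32249, Pow(Add(16328, Mul(-71, -110)), -1)) = Mul(-32249, Pow(Add(16328, 7810), -1)) = Mul(-32249, Pow(24138, -1)) = Mul(-32249, Rational(1, 24138)) = Rational(-32249, 24138)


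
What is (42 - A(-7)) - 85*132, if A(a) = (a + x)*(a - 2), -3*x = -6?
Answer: -11223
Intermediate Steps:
x = 2 (x = -⅓*(-6) = 2)
A(a) = (-2 + a)*(2 + a) (A(a) = (a + 2)*(a - 2) = (2 + a)*(-2 + a) = (-2 + a)*(2 + a))
(42 - A(-7)) - 85*132 = (42 - (-4 + (-7)²)) - 85*132 = (42 - (-4 + 49)) - 11220 = (42 - 1*45) - 11220 = (42 - 45) - 11220 = -3 - 11220 = -11223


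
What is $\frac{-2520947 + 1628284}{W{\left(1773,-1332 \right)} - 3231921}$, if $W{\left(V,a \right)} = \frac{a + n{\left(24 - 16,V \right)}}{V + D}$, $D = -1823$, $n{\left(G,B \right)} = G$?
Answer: $\frac{22316575}{80797363} \approx 0.2762$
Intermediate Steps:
$W{\left(V,a \right)} = \frac{8 + a}{-1823 + V}$ ($W{\left(V,a \right)} = \frac{a + \left(24 - 16\right)}{V - 1823} = \frac{a + 8}{-1823 + V} = \frac{8 + a}{-1823 + V}$)
$\frac{-2520947 + 1628284}{W{\left(1773,-1332 \right)} - 3231921} = \frac{-2520947 + 1628284}{\frac{8 - 1332}{-1823 + 1773} - 3231921} = - \frac{892663}{\frac{1}{-50} \left(-1324\right) - 3231921} = - \frac{892663}{\left(- \frac{1}{50}\right) \left(-1324\right) - 3231921} = - \frac{892663}{\frac{662}{25} - 3231921} = - \frac{892663}{- \frac{80797363}{25}} = \left(-892663\right) \left(- \frac{25}{80797363}\right) = \frac{22316575}{80797363}$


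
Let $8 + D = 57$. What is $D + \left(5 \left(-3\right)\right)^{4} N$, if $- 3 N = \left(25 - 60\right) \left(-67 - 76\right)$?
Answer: $-84459326$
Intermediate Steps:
$D = 49$ ($D = -8 + 57 = 49$)
$N = - \frac{5005}{3}$ ($N = - \frac{\left(25 - 60\right) \left(-67 - 76\right)}{3} = - \frac{\left(-35\right) \left(-143\right)}{3} = \left(- \frac{1}{3}\right) 5005 = - \frac{5005}{3} \approx -1668.3$)
$D + \left(5 \left(-3\right)\right)^{4} N = 49 + \left(5 \left(-3\right)\right)^{4} \left(- \frac{5005}{3}\right) = 49 + \left(-15\right)^{4} \left(- \frac{5005}{3}\right) = 49 + 50625 \left(- \frac{5005}{3}\right) = 49 - 84459375 = -84459326$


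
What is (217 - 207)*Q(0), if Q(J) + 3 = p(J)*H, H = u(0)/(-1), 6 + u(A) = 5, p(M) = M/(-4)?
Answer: -30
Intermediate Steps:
p(M) = -M/4 (p(M) = M*(-¼) = -M/4)
u(A) = -1 (u(A) = -6 + 5 = -1)
H = 1 (H = -1/(-1) = -1*(-1) = 1)
Q(J) = -3 - J/4 (Q(J) = -3 - J/4*1 = -3 - J/4)
(217 - 207)*Q(0) = (217 - 207)*(-3 - ¼*0) = 10*(-3 + 0) = 10*(-3) = -30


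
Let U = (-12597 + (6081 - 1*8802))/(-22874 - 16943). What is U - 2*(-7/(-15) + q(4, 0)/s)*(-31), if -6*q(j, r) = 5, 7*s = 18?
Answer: 99179039/10750590 ≈ 9.2254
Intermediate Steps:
s = 18/7 (s = (1/7)*18 = 18/7 ≈ 2.5714)
q(j, r) = -5/6 (q(j, r) = -1/6*5 = -5/6)
U = 15318/39817 (U = (-12597 + (6081 - 8802))/(-39817) = (-12597 - 2721)*(-1/39817) = -15318*(-1/39817) = 15318/39817 ≈ 0.38471)
U - 2*(-7/(-15) + q(4, 0)/s)*(-31) = 15318/39817 - 2*(-7/(-15) - 5/(6*18/7))*(-31) = 15318/39817 - 2*(-7*(-1/15) - 5/6*7/18)*(-31) = 15318/39817 - 2*(7/15 - 35/108)*(-31) = 15318/39817 - 2*(77/540)*(-31) = 15318/39817 - 77*(-31)/270 = 15318/39817 - 1*(-2387/270) = 15318/39817 + 2387/270 = 99179039/10750590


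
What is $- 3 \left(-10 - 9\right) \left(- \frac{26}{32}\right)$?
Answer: $- \frac{741}{16} \approx -46.313$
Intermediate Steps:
$- 3 \left(-10 - 9\right) \left(- \frac{26}{32}\right) = \left(-3\right) \left(-19\right) \left(\left(-26\right) \frac{1}{32}\right) = 57 \left(- \frac{13}{16}\right) = - \frac{741}{16}$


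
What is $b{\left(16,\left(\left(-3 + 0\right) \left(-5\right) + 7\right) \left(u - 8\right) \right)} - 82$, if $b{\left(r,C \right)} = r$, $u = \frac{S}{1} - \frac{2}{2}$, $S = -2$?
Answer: $-66$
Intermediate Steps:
$u = -3$ ($u = - \frac{2}{1} - \frac{2}{2} = \left(-2\right) 1 - 1 = -2 - 1 = -3$)
$b{\left(16,\left(\left(-3 + 0\right) \left(-5\right) + 7\right) \left(u - 8\right) \right)} - 82 = 16 - 82 = -66$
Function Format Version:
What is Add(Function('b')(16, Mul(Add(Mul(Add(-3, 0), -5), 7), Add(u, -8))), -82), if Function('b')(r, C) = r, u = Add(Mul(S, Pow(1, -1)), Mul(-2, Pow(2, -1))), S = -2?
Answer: -66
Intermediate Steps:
u = -3 (u = Add(Mul(-2, Pow(1, -1)), Mul(-2, Pow(2, -1))) = Add(Mul(-2, 1), Mul(-2, Rational(1, 2))) = Add(-2, -1) = -3)
Add(Function('b')(16, Mul(Add(Mul(Add(-3, 0), -5), 7), Add(u, -8))), -82) = Add(16, -82) = -66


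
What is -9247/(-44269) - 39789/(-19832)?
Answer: 1944805745/877942808 ≈ 2.2152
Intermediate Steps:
-9247/(-44269) - 39789/(-19832) = -9247*(-1/44269) - 39789*(-1/19832) = 9247/44269 + 39789/19832 = 1944805745/877942808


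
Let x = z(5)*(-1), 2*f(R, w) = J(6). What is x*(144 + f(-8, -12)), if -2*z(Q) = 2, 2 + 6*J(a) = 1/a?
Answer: 10357/72 ≈ 143.85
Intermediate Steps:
J(a) = -⅓ + 1/(6*a)
f(R, w) = -11/72 (f(R, w) = ((⅙)*(1 - 2*6)/6)/2 = ((⅙)*(⅙)*(1 - 12))/2 = ((⅙)*(⅙)*(-11))/2 = (½)*(-11/36) = -11/72)
z(Q) = -1 (z(Q) = -½*2 = -1)
x = 1 (x = -1*(-1) = 1)
x*(144 + f(-8, -12)) = 1*(144 - 11/72) = 1*(10357/72) = 10357/72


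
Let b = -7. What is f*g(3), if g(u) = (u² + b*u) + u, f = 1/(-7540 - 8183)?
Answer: 1/1747 ≈ 0.00057241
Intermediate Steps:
f = -1/15723 (f = 1/(-15723) = -1/15723 ≈ -6.3601e-5)
g(u) = u² - 6*u (g(u) = (u² - 7*u) + u = u² - 6*u)
f*g(3) = -(-6 + 3)/5241 = -(-3)/5241 = -1/15723*(-9) = 1/1747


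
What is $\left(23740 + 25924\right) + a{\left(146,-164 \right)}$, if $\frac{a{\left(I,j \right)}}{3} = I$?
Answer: $50102$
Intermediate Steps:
$a{\left(I,j \right)} = 3 I$
$\left(23740 + 25924\right) + a{\left(146,-164 \right)} = \left(23740 + 25924\right) + 3 \cdot 146 = 49664 + 438 = 50102$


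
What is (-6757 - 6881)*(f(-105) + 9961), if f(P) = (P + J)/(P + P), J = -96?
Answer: -4755141003/35 ≈ -1.3586e+8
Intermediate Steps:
f(P) = (-96 + P)/(2*P) (f(P) = (P - 96)/(P + P) = (-96 + P)/((2*P)) = (-96 + P)*(1/(2*P)) = (-96 + P)/(2*P))
(-6757 - 6881)*(f(-105) + 9961) = (-6757 - 6881)*((½)*(-96 - 105)/(-105) + 9961) = -13638*((½)*(-1/105)*(-201) + 9961) = -13638*(67/70 + 9961) = -13638*697337/70 = -4755141003/35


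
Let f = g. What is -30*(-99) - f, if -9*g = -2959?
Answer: 23771/9 ≈ 2641.2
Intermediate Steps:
g = 2959/9 (g = -⅑*(-2959) = 2959/9 ≈ 328.78)
f = 2959/9 ≈ 328.78
-30*(-99) - f = -30*(-99) - 1*2959/9 = 2970 - 2959/9 = 23771/9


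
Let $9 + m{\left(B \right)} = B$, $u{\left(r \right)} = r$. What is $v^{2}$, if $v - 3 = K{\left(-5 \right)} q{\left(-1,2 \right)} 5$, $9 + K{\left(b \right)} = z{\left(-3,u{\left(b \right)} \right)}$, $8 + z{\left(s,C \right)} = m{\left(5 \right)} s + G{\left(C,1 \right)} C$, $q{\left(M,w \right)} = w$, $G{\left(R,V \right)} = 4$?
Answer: $61009$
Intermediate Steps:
$m{\left(B \right)} = -9 + B$
$z{\left(s,C \right)} = -8 - 4 s + 4 C$ ($z{\left(s,C \right)} = -8 + \left(\left(-9 + 5\right) s + 4 C\right) = -8 + \left(- 4 s + 4 C\right) = -8 - 4 s + 4 C$)
$K{\left(b \right)} = -5 + 4 b$ ($K{\left(b \right)} = -9 - \left(-4 - 4 b\right) = -9 + \left(-8 + 12 + 4 b\right) = -9 + \left(4 + 4 b\right) = -5 + 4 b$)
$v = -247$ ($v = 3 + \left(-5 + 4 \left(-5\right)\right) 2 \cdot 5 = 3 + \left(-5 - 20\right) 10 = 3 - 250 = -247$)
$v^{2} = \left(-247\right)^{2} = 61009$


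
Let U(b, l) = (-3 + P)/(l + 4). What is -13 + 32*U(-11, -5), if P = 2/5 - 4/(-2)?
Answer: 31/5 ≈ 6.2000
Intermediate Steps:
P = 12/5 (P = 2*(⅕) - 4*(-½) = ⅖ + 2 = 12/5 ≈ 2.4000)
U(b, l) = -3/(5*(4 + l)) (U(b, l) = (-3 + 12/5)/(l + 4) = -3/(5*(4 + l)))
-13 + 32*U(-11, -5) = -13 + 32*(-3/(20 + 5*(-5))) = -13 + 32*(-3/(20 - 25)) = -13 + 32*(-3/(-5)) = -13 + 32*(-3*(-⅕)) = -13 + 32*(⅗) = -13 + 96/5 = 31/5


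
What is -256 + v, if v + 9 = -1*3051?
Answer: -3316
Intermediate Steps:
v = -3060 (v = -9 - 1*3051 = -9 - 3051 = -3060)
-256 + v = -256 - 3060 = -3316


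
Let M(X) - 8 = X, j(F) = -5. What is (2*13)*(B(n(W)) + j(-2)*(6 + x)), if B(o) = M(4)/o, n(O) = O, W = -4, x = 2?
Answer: -1118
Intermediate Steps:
M(X) = 8 + X
B(o) = 12/o (B(o) = (8 + 4)/o = 12/o)
(2*13)*(B(n(W)) + j(-2)*(6 + x)) = (2*13)*(12/(-4) - 5*(6 + 2)) = 26*(12*(-¼) - 5*8) = 26*(-3 - 40) = 26*(-43) = -1118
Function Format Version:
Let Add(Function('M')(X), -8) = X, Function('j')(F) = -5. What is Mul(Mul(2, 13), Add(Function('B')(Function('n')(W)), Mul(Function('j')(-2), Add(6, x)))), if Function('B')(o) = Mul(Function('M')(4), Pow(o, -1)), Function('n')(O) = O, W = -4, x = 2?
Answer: -1118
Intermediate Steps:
Function('M')(X) = Add(8, X)
Function('B')(o) = Mul(12, Pow(o, -1)) (Function('B')(o) = Mul(Add(8, 4), Pow(o, -1)) = Mul(12, Pow(o, -1)))
Mul(Mul(2, 13), Add(Function('B')(Function('n')(W)), Mul(Function('j')(-2), Add(6, x)))) = Mul(Mul(2, 13), Add(Mul(12, Pow(-4, -1)), Mul(-5, Add(6, 2)))) = Mul(26, Add(Mul(12, Rational(-1, 4)), Mul(-5, 8))) = Mul(26, Add(-3, -40)) = Mul(26, -43) = -1118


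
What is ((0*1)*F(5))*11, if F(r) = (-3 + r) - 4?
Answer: 0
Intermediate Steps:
F(r) = -7 + r
((0*1)*F(5))*11 = ((0*1)*(-7 + 5))*11 = (0*(-2))*11 = 0*11 = 0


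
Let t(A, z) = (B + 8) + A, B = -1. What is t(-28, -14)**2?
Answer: 441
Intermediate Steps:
t(A, z) = 7 + A (t(A, z) = (-1 + 8) + A = 7 + A)
t(-28, -14)**2 = (7 - 28)**2 = (-21)**2 = 441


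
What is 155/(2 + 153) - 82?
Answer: -81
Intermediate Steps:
155/(2 + 153) - 82 = 155/155 - 82 = 155*(1/155) - 82 = 1 - 82 = -81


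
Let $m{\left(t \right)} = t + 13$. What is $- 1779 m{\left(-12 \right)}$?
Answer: $-1779$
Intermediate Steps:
$m{\left(t \right)} = 13 + t$
$- 1779 m{\left(-12 \right)} = - 1779 \left(13 - 12\right) = \left(-1779\right) 1 = -1779$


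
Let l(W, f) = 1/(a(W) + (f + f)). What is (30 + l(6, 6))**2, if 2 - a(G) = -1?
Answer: 203401/225 ≈ 904.00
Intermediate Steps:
a(G) = 3 (a(G) = 2 - 1*(-1) = 2 + 1 = 3)
l(W, f) = 1/(3 + 2*f) (l(W, f) = 1/(3 + (f + f)) = 1/(3 + 2*f))
(30 + l(6, 6))**2 = (30 + 1/(3 + 2*6))**2 = (30 + 1/(3 + 12))**2 = (30 + 1/15)**2 = (451/15)**2 = 203401/225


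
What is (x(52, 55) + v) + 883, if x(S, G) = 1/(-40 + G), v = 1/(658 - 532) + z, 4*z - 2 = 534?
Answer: 640757/630 ≈ 1017.1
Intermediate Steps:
z = 134 (z = ½ + (¼)*534 = ½ + 267/2 = 134)
v = 16885/126 (v = 1/(658 - 532) + 134 = 1/126 + 134 = 16885/126 ≈ 134.01)
(x(52, 55) + v) + 883 = (1/(-40 + 55) + 16885/126) + 883 = (1/15 + 16885/126) + 883 = 84467/630 + 883 = 640757/630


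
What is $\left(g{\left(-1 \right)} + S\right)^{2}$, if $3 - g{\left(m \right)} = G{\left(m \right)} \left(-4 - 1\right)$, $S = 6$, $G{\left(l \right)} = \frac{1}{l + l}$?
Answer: $\frac{169}{4} \approx 42.25$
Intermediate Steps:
$G{\left(l \right)} = \frac{1}{2 l}$
$g{\left(m \right)} = 3 + \frac{5}{2 m}$ ($g{\left(m \right)} = 3 - \frac{1}{2 m} \left(-4 - 1\right) = 3 - \frac{1}{2 m} \left(-5\right) = 3 - - \frac{5}{2 m} = 3 + \frac{5}{2 m}$)
$\left(g{\left(-1 \right)} + S\right)^{2} = \left(\left(3 + \frac{5}{2 \left(-1\right)}\right) + 6\right)^{2} = \left(\left(3 + \frac{5}{2} \left(-1\right)\right) + 6\right)^{2} = \left(\left(3 - \frac{5}{2}\right) + 6\right)^{2} = \left(\frac{1}{2} + 6\right)^{2} = \left(\frac{13}{2}\right)^{2} = \frac{169}{4}$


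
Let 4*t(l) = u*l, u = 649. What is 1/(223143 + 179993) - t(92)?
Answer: -6017611071/403136 ≈ -14927.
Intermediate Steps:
t(l) = 649*l/4 (t(l) = (649*l)/4 = 649*l/4)
1/(223143 + 179993) - t(92) = 1/(223143 + 179993) - 649*92/4 = 1/403136 - 1*14927 = 1/403136 - 14927 = -6017611071/403136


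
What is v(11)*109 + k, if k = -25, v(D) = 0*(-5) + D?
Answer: 1174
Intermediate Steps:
v(D) = D (v(D) = 0 + D = D)
v(11)*109 + k = 11*109 - 25 = 1199 - 25 = 1174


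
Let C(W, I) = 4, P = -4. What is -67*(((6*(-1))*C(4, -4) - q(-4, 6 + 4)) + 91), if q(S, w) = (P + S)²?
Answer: -201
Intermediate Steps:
q(S, w) = (-4 + S)²
-67*(((6*(-1))*C(4, -4) - q(-4, 6 + 4)) + 91) = -67*(((6*(-1))*4 - (-4 - 4)²) + 91) = -67*((-6*4 - 1*(-8)²) + 91) = -67*((-24 - 1*64) + 91) = -67*((-24 - 64) + 91) = -67*(-88 + 91) = -67*3 = -201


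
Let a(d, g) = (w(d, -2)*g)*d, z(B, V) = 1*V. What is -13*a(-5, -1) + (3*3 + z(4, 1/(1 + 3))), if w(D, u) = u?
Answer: 557/4 ≈ 139.25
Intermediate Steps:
z(B, V) = V
a(d, g) = -2*d*g (a(d, g) = (-2*g)*d = -2*d*g)
-13*a(-5, -1) + (3*3 + z(4, 1/(1 + 3))) = -(-26)*(-5)*(-1) + (3*3 + 1/(1 + 3)) = -13*(-10) + (9 + 1/4) = 130 + (9 + 1/4) = 130 + 37/4 = 557/4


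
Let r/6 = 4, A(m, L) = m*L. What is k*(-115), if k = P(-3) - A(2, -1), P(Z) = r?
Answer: -2990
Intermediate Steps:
A(m, L) = L*m
r = 24 (r = 6*4 = 24)
P(Z) = 24
k = 26 (k = 24 - (-1)*2 = 24 - 1*(-2) = 24 + 2 = 26)
k*(-115) = 26*(-115) = -2990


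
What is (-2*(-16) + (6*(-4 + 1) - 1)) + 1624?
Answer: 1637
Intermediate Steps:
(-2*(-16) + (6*(-4 + 1) - 1)) + 1624 = (32 + (6*(-3) - 1)) + 1624 = (32 + (-18 - 1)) + 1624 = (32 - 19) + 1624 = 13 + 1624 = 1637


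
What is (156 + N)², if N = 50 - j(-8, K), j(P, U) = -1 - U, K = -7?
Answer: 40000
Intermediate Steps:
N = 44 (N = 50 - (-1 - 1*(-7)) = 50 - (-1 + 7) = 50 - 1*6 = 50 - 6 = 44)
(156 + N)² = (156 + 44)² = 200² = 40000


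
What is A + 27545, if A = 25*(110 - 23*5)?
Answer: 27420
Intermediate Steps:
A = -125 (A = 25*(110 - 115) = 25*(-5) = -125)
A + 27545 = -125 + 27545 = 27420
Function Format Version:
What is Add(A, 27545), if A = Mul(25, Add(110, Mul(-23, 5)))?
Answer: 27420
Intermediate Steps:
A = -125 (A = Mul(25, Add(110, -115)) = Mul(25, -5) = -125)
Add(A, 27545) = Add(-125, 27545) = 27420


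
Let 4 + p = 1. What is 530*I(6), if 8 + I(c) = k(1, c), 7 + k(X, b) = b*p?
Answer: -17490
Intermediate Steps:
p = -3 (p = -4 + 1 = -3)
k(X, b) = -7 - 3*b (k(X, b) = -7 + b*(-3) = -7 - 3*b)
I(c) = -15 - 3*c (I(c) = -8 + (-7 - 3*c) = -15 - 3*c)
530*I(6) = 530*(-15 - 3*6) = 530*(-15 - 18) = 530*(-33) = -17490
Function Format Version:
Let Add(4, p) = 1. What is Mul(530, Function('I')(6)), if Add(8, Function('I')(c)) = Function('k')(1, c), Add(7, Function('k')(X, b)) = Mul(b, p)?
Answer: -17490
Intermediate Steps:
p = -3 (p = Add(-4, 1) = -3)
Function('k')(X, b) = Add(-7, Mul(-3, b)) (Function('k')(X, b) = Add(-7, Mul(b, -3)) = Add(-7, Mul(-3, b)))
Function('I')(c) = Add(-15, Mul(-3, c)) (Function('I')(c) = Add(-8, Add(-7, Mul(-3, c))) = Add(-15, Mul(-3, c)))
Mul(530, Function('I')(6)) = Mul(530, Add(-15, Mul(-3, 6))) = Mul(530, Add(-15, -18)) = Mul(530, -33) = -17490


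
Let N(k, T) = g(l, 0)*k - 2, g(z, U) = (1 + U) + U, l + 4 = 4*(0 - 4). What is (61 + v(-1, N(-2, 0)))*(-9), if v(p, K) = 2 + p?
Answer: -558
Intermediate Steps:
l = -20 (l = -4 + 4*(0 - 4) = -4 + 4*(-4) = -4 - 16 = -20)
g(z, U) = 1 + 2*U
N(k, T) = -2 + k (N(k, T) = (1 + 2*0)*k - 2 = (1 + 0)*k - 2 = 1*k - 2 = k - 2 = -2 + k)
(61 + v(-1, N(-2, 0)))*(-9) = (61 + (2 - 1))*(-9) = (61 + 1)*(-9) = 62*(-9) = -558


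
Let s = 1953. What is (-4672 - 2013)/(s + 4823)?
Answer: -955/968 ≈ -0.98657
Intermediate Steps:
(-4672 - 2013)/(s + 4823) = (-4672 - 2013)/(1953 + 4823) = -6685/6776 = -6685*1/6776 = -955/968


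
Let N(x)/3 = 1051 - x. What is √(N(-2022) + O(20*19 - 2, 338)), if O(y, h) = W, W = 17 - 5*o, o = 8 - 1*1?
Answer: √9201 ≈ 95.922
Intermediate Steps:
N(x) = 3153 - 3*x (N(x) = 3*(1051 - x) = 3153 - 3*x)
o = 7 (o = 8 - 1 = 7)
W = -18 (W = 17 - 5*7 = 17 - 35 = -18)
O(y, h) = -18
√(N(-2022) + O(20*19 - 2, 338)) = √((3153 - 3*(-2022)) - 18) = √((3153 + 6066) - 18) = √(9219 - 18) = √9201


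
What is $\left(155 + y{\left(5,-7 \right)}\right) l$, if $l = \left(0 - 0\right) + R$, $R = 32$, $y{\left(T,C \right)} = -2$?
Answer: $4896$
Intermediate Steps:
$l = 32$ ($l = \left(0 - 0\right) + 32 = \left(0 + 0\right) + 32 = 0 + 32 = 32$)
$\left(155 + y{\left(5,-7 \right)}\right) l = \left(155 - 2\right) 32 = 153 \cdot 32 = 4896$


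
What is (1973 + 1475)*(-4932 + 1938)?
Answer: -10323312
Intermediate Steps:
(1973 + 1475)*(-4932 + 1938) = 3448*(-2994) = -10323312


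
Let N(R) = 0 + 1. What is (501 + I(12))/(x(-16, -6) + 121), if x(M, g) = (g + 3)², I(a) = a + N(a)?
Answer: 257/65 ≈ 3.9538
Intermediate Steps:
N(R) = 1
I(a) = 1 + a (I(a) = a + 1 = 1 + a)
x(M, g) = (3 + g)²
(501 + I(12))/(x(-16, -6) + 121) = (501 + (1 + 12))/((3 - 6)² + 121) = (501 + 13)/((-3)² + 121) = 514/(9 + 121) = 514/130 = 514*(1/130) = 257/65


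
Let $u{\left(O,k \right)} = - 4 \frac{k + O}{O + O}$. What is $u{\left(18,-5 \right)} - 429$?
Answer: $- \frac{3874}{9} \approx -430.44$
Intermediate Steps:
$u{\left(O,k \right)} = - \frac{2 \left(O + k\right)}{O}$ ($u{\left(O,k \right)} = - 4 \frac{O + k}{2 O} = - \frac{2 \left(O + k\right)}{O}$)
$u{\left(18,-5 \right)} - 429 = \left(-2 - - \frac{10}{18}\right) - 429 = \left(-2 - \left(-10\right) \frac{1}{18}\right) - 429 = \left(-2 + \frac{5}{9}\right) - 429 = - \frac{13}{9} - 429 = - \frac{3874}{9}$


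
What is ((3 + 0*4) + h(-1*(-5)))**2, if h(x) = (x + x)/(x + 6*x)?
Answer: 529/49 ≈ 10.796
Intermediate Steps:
h(x) = 2/7 (h(x) = (2*x)/((7*x)) = (2*x)*(1/(7*x)) = 2/7)
((3 + 0*4) + h(-1*(-5)))**2 = ((3 + 0*4) + 2/7)**2 = ((3 + 0) + 2/7)**2 = (3 + 2/7)**2 = (23/7)**2 = 529/49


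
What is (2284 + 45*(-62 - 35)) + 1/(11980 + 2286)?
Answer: -29687545/14266 ≈ -2081.0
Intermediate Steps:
(2284 + 45*(-62 - 35)) + 1/(11980 + 2286) = (2284 + 45*(-97)) + 1/14266 = (2284 - 4365) + 1/14266 = -2081 + 1/14266 = -29687545/14266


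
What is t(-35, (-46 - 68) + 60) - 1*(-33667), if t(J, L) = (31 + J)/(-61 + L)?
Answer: 3871709/115 ≈ 33667.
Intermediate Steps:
t(J, L) = (31 + J)/(-61 + L)
t(-35, (-46 - 68) + 60) - 1*(-33667) = (31 - 35)/(-61 + ((-46 - 68) + 60)) - 1*(-33667) = -4/(-61 + (-114 + 60)) + 33667 = -4/(-61 - 54) + 33667 = -4/(-115) + 33667 = -1/115*(-4) + 33667 = 4/115 + 33667 = 3871709/115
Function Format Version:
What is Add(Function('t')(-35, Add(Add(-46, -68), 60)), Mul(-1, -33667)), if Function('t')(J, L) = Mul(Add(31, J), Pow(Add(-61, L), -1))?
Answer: Rational(3871709, 115) ≈ 33667.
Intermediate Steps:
Function('t')(J, L) = Mul(Pow(Add(-61, L), -1), Add(31, J))
Add(Function('t')(-35, Add(Add(-46, -68), 60)), Mul(-1, -33667)) = Add(Mul(Pow(Add(-61, Add(Add(-46, -68), 60)), -1), Add(31, -35)), Mul(-1, -33667)) = Add(Mul(Pow(Add(-61, Add(-114, 60)), -1), -4), 33667) = Add(Mul(Pow(Add(-61, -54), -1), -4), 33667) = Add(Mul(Pow(-115, -1), -4), 33667) = Add(Mul(Rational(-1, 115), -4), 33667) = Add(Rational(4, 115), 33667) = Rational(3871709, 115)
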